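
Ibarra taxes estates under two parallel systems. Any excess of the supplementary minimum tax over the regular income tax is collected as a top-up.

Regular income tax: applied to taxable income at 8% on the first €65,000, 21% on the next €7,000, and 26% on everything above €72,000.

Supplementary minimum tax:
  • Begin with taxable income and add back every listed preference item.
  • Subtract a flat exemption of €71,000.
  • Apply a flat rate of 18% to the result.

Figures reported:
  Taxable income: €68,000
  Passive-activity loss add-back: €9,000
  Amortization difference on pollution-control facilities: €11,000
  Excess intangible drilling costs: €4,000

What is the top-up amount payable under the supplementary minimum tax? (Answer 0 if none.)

€0

Regular income tax:
  €65,000 × 8% = €5,200
  €3,000 × 21% = €630
  → €5,830

Supplementary minimum tax:
  Adjusted income: €68,000 + €9,000 + €11,000 + €4,000 = €92,000
  Less exemption €71,000 → base €21,000
  €21,000 × 18% = €3,780

€3,780 ≤ €5,830, so no add-on is due.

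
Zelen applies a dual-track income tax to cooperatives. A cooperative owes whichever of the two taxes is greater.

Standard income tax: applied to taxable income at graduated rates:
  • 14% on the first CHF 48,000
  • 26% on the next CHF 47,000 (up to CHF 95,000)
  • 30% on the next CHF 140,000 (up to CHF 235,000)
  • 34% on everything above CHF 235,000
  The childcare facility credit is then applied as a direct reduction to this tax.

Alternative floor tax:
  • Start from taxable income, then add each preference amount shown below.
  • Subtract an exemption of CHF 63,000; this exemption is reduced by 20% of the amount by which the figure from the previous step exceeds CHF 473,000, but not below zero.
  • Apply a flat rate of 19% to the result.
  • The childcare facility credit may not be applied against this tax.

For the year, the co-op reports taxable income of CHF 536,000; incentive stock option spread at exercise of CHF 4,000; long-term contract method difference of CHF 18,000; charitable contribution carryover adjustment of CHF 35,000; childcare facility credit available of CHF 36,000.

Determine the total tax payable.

Standard income tax:
  CHF 48,000 × 14% = CHF 6,720
  CHF 47,000 × 26% = CHF 12,220
  CHF 140,000 × 30% = CHF 42,000
  CHF 301,000 × 34% = CHF 102,340
  → CHF 163,280
  Less childcare facility credit CHF 36,000 → CHF 127,280

Alternative floor tax:
  Adjusted income: CHF 536,000 + CHF 4,000 + CHF 18,000 + CHF 35,000 = CHF 593,000
  Exemption: CHF 63,000 − 20% × (CHF 593,000 − CHF 473,000) = CHF 63,000 − CHF 24,000 = CHF 39,000
  Base: CHF 593,000 − CHF 39,000 = CHF 554,000
  CHF 554,000 × 19% = CHF 105,260

CHF 127,280 > CHF 105,260, so the standard income tax governs.

CHF 127,280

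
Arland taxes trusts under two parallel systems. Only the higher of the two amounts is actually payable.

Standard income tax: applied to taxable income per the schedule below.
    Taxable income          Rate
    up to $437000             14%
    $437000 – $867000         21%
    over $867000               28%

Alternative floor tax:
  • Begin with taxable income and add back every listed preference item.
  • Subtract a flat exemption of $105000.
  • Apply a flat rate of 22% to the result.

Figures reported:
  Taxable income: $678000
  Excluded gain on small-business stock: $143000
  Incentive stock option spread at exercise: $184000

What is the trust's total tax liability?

Alternative floor tax:
  Adjusted income: $678000 + $143000 + $184000 = $1005000
  Less exemption $105000 → base $900000
  $900000 × 22% = $198000

Standard income tax:
  $437000 × 14% = $61180
  $241000 × 21% = $50610
  → $111790

$198000 > $111790, so the alternative floor tax is the binding amount.

$198000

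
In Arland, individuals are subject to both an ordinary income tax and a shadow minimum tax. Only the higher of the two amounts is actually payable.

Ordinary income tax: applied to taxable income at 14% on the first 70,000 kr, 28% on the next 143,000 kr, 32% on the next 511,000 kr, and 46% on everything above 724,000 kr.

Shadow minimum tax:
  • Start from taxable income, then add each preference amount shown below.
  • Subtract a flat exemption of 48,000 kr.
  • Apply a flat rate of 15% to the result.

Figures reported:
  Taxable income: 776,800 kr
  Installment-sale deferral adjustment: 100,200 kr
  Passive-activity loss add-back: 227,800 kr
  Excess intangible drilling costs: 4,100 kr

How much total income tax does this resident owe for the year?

Ordinary income tax:
  70,000 kr × 14% = 9,800 kr
  143,000 kr × 28% = 40,040 kr
  511,000 kr × 32% = 163,520 kr
  52,800 kr × 46% = 24,288 kr
  → 237,648 kr

Shadow minimum tax:
  Adjusted income: 776,800 kr + 100,200 kr + 227,800 kr + 4,100 kr = 1,108,900 kr
  Less exemption 48,000 kr → base 1,060,900 kr
  1,060,900 kr × 15% = 159,135 kr

237,648 kr > 159,135 kr, so the ordinary income tax governs.

237,648 kr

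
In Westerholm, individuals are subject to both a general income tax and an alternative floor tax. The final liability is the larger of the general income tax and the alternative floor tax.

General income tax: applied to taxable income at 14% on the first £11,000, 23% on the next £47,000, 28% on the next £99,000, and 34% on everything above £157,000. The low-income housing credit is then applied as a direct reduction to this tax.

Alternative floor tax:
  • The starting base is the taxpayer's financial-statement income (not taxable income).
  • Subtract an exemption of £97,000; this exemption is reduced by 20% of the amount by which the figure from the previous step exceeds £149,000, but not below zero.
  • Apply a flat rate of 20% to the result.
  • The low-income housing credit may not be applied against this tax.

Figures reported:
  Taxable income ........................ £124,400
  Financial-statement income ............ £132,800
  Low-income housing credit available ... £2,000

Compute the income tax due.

£28,942

Alternative floor tax:
  Base (financial-statement income): £132,800
  Exemption: £132,800 ≤ £149,000, so full £97,000 applies
  Base: £132,800 − £97,000 = £35,800
  £35,800 × 20% = £7,160

General income tax:
  £11,000 × 14% = £1,540
  £47,000 × 23% = £10,810
  £66,400 × 28% = £18,592
  → £30,942
  Less low-income housing credit £2,000 → £28,942

£28,942 > £7,160, so the general income tax governs.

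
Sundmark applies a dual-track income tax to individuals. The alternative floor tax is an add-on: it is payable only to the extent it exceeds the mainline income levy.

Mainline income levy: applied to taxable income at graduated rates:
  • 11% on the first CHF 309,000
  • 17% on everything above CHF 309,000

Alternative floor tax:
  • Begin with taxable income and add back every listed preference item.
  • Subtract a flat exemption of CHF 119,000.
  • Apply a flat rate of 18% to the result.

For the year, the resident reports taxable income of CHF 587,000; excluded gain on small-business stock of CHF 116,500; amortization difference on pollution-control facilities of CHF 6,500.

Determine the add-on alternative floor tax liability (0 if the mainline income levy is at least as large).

Alternative floor tax:
  Adjusted income: CHF 587,000 + CHF 116,500 + CHF 6,500 = CHF 710,000
  Less exemption CHF 119,000 → base CHF 591,000
  CHF 591,000 × 18% = CHF 106,380

Mainline income levy:
  CHF 309,000 × 11% = CHF 33,990
  CHF 278,000 × 17% = CHF 47,260
  → CHF 81,250

Excess of alternative floor tax over mainline income levy: CHF 106,380 − CHF 81,250 = CHF 25,130.

CHF 25,130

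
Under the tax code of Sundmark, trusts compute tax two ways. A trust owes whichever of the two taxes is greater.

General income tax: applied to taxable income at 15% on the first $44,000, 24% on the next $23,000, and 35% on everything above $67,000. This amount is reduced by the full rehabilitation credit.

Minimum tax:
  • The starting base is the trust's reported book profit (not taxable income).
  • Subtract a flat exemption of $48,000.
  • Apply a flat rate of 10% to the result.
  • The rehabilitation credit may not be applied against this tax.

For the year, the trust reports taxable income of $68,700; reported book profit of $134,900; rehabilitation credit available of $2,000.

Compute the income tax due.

General income tax:
  $44,000 × 15% = $6,600
  $23,000 × 24% = $5,520
  $1,700 × 35% = $595
  → $12,715
  Less rehabilitation credit $2,000 → $10,715

Minimum tax:
  Base (reported book profit): $134,900
  Less exemption $48,000 → base $86,900
  $86,900 × 10% = $8,690

$10,715 > $8,690, so the general income tax governs.

$10,715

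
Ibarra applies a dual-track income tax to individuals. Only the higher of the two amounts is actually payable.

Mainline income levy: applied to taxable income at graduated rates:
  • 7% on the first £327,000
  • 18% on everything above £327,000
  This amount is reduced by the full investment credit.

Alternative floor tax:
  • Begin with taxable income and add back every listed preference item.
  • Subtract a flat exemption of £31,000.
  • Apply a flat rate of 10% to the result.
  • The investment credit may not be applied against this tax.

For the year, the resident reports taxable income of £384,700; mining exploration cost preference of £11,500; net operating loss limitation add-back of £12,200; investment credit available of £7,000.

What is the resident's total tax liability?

Alternative floor tax:
  Adjusted income: £384,700 + £11,500 + £12,200 = £408,400
  Less exemption £31,000 → base £377,400
  £377,400 × 10% = £37,740

Mainline income levy:
  £327,000 × 7% = £22,890
  £57,700 × 18% = £10,386
  → £33,276
  Less investment credit £7,000 → £26,276

£37,740 > £26,276, so the alternative floor tax is the binding amount.

£37,740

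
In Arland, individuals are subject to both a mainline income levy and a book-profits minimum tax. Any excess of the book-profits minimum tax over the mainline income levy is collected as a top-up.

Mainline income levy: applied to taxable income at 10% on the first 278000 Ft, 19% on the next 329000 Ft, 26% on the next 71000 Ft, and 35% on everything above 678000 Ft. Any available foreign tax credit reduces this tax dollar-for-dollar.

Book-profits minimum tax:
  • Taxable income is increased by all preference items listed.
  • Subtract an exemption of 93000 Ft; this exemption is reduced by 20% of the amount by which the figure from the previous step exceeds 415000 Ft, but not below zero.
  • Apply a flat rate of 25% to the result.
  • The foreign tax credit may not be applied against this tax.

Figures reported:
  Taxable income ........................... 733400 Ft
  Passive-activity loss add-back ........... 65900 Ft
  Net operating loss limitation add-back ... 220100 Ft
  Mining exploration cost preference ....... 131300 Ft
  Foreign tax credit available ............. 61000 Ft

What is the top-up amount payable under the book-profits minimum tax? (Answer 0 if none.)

220515 Ft

Book-profits minimum tax:
  Adjusted income: 733400 Ft + 65900 Ft + 220100 Ft + 131300 Ft = 1150700 Ft
  Exemption: 20% × (1150700 Ft − 415000 Ft) = 147140 Ft ≥ 93000 Ft, so the exemption is fully phased out
  Base: 1150700 Ft − 0 Ft = 1150700 Ft
  1150700 Ft × 25% = 287675 Ft

Mainline income levy:
  278000 Ft × 10% = 27800 Ft
  329000 Ft × 19% = 62510 Ft
  71000 Ft × 26% = 18460 Ft
  55400 Ft × 35% = 19390 Ft
  → 128160 Ft
  Less foreign tax credit 61000 Ft → 67160 Ft

Excess of book-profits minimum tax over mainline income levy: 287675 Ft − 67160 Ft = 220515 Ft.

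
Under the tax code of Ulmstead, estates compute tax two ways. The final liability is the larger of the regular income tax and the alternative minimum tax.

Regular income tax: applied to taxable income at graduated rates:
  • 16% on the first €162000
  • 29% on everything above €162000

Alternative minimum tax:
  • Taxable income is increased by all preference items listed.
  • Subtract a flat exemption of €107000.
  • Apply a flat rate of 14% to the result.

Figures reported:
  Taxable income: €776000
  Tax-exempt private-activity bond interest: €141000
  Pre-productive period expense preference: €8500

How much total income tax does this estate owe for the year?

€203980

Regular income tax:
  €162000 × 16% = €25920
  €614000 × 29% = €178060
  → €203980

Alternative minimum tax:
  Adjusted income: €776000 + €141000 + €8500 = €925500
  Less exemption €107000 → base €818500
  €818500 × 14% = €114590

€203980 > €114590, so the regular income tax governs.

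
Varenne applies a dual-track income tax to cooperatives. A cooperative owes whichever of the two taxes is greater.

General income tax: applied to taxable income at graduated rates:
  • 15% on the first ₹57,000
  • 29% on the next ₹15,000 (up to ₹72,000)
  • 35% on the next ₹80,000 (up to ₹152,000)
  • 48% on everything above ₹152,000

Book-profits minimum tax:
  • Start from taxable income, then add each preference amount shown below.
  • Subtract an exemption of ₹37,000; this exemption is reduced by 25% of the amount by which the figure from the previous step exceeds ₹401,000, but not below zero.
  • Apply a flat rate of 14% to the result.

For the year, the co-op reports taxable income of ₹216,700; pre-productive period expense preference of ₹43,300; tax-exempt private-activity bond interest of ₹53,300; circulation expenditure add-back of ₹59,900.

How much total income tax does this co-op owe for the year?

₹71,956

General income tax:
  ₹57,000 × 15% = ₹8,550
  ₹15,000 × 29% = ₹4,350
  ₹80,000 × 35% = ₹28,000
  ₹64,700 × 48% = ₹31,056
  → ₹71,956

Book-profits minimum tax:
  Adjusted income: ₹216,700 + ₹43,300 + ₹53,300 + ₹59,900 = ₹373,200
  Exemption: ₹373,200 ≤ ₹401,000, so full ₹37,000 applies
  Base: ₹373,200 − ₹37,000 = ₹336,200
  ₹336,200 × 14% = ₹47,068

₹71,956 > ₹47,068, so the general income tax governs.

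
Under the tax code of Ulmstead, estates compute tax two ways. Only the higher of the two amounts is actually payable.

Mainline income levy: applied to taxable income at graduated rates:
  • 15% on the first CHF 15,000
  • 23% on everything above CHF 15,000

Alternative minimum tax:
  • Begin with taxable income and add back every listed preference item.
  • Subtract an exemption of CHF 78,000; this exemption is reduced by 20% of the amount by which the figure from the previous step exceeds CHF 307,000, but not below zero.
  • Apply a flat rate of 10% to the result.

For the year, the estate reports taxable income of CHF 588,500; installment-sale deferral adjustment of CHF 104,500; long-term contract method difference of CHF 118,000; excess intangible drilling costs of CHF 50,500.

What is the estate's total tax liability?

Mainline income levy:
  CHF 15,000 × 15% = CHF 2,250
  CHF 573,500 × 23% = CHF 131,905
  → CHF 134,155

Alternative minimum tax:
  Adjusted income: CHF 588,500 + CHF 104,500 + CHF 118,000 + CHF 50,500 = CHF 861,500
  Exemption: 20% × (CHF 861,500 − CHF 307,000) = CHF 110,900 ≥ CHF 78,000, so the exemption is fully phased out
  Base: CHF 861,500 − CHF 0 = CHF 861,500
  CHF 861,500 × 10% = CHF 86,150

CHF 134,155 > CHF 86,150, so the mainline income levy governs.

CHF 134,155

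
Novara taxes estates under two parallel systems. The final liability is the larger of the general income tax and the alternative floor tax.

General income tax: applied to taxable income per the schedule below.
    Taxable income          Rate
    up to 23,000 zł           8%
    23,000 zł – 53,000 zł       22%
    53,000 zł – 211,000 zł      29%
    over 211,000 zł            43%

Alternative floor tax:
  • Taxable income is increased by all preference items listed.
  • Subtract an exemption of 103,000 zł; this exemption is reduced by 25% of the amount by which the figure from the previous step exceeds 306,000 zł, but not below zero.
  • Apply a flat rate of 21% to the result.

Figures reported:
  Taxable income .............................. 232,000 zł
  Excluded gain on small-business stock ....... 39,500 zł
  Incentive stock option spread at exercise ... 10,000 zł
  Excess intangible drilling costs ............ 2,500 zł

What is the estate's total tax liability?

63,290 zł

General income tax:
  23,000 zł × 8% = 1,840 zł
  30,000 zł × 22% = 6,600 zł
  158,000 zł × 29% = 45,820 zł
  21,000 zł × 43% = 9,030 zł
  → 63,290 zł

Alternative floor tax:
  Adjusted income: 232,000 zł + 39,500 zł + 10,000 zł + 2,500 zł = 284,000 zł
  Exemption: 284,000 zł ≤ 306,000 zł, so full 103,000 zł applies
  Base: 284,000 zł − 103,000 zł = 181,000 zł
  181,000 zł × 21% = 38,010 zł

63,290 zł > 38,010 zł, so the general income tax governs.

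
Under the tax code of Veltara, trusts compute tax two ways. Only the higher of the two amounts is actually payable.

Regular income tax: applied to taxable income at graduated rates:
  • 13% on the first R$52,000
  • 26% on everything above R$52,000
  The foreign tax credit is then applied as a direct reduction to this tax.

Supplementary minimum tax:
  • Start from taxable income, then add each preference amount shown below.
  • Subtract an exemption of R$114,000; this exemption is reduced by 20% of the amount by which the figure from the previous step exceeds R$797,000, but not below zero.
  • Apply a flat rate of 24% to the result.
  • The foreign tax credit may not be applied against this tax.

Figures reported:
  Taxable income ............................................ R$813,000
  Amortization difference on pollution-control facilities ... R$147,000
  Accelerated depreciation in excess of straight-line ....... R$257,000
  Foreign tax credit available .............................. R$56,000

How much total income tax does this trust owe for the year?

R$284,880

Regular income tax:
  R$52,000 × 13% = R$6,760
  R$761,000 × 26% = R$197,860
  → R$204,620
  Less foreign tax credit R$56,000 → R$148,620

Supplementary minimum tax:
  Adjusted income: R$813,000 + R$147,000 + R$257,000 = R$1,217,000
  Exemption: R$114,000 − 20% × (R$1,217,000 − R$797,000) = R$114,000 − R$84,000 = R$30,000
  Base: R$1,217,000 − R$30,000 = R$1,187,000
  R$1,187,000 × 24% = R$284,880

R$284,880 > R$148,620, so the supplementary minimum tax is the binding amount.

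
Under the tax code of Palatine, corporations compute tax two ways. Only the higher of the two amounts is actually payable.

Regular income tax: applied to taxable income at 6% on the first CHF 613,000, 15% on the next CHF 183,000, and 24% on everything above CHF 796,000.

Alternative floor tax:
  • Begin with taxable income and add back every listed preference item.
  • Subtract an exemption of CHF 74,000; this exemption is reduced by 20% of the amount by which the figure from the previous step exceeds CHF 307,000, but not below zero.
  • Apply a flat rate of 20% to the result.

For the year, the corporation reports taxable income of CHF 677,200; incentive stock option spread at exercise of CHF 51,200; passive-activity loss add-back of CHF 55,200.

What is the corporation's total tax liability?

CHF 156,720

Regular income tax:
  CHF 613,000 × 6% = CHF 36,780
  CHF 64,200 × 15% = CHF 9,630
  → CHF 46,410

Alternative floor tax:
  Adjusted income: CHF 677,200 + CHF 51,200 + CHF 55,200 = CHF 783,600
  Exemption: 20% × (CHF 783,600 − CHF 307,000) = CHF 95,320 ≥ CHF 74,000, so the exemption is fully phased out
  Base: CHF 783,600 − CHF 0 = CHF 783,600
  CHF 783,600 × 20% = CHF 156,720

CHF 156,720 > CHF 46,410, so the alternative floor tax is the binding amount.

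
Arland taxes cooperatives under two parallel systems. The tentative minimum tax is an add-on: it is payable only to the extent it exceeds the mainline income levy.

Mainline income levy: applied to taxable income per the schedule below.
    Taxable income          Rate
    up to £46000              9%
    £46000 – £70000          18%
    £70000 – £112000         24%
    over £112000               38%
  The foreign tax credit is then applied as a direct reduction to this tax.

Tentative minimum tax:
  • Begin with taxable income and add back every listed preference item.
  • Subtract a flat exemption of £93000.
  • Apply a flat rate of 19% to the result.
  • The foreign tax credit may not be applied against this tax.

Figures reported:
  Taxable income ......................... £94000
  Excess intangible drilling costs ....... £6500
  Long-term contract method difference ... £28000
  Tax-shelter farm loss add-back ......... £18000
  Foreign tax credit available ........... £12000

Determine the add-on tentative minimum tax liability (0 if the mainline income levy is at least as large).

Mainline income levy:
  £46000 × 9% = £4140
  £24000 × 18% = £4320
  £24000 × 24% = £5760
  → £14220
  Less foreign tax credit £12000 → £2220

Tentative minimum tax:
  Adjusted income: £94000 + £6500 + £28000 + £18000 = £146500
  Less exemption £93000 → base £53500
  £53500 × 19% = £10165

Excess of tentative minimum tax over mainline income levy: £10165 − £2220 = £7945.

£7945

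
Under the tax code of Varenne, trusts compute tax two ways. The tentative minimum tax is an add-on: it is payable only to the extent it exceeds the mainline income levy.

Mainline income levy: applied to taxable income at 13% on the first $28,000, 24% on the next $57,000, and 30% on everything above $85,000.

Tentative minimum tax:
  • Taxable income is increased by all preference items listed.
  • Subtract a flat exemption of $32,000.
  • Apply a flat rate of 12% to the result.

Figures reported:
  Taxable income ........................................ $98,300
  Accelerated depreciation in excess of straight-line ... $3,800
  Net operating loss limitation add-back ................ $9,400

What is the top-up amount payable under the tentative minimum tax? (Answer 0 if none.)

Tentative minimum tax:
  Adjusted income: $98,300 + $3,800 + $9,400 = $111,500
  Less exemption $32,000 → base $79,500
  $79,500 × 12% = $9,540

Mainline income levy:
  $28,000 × 13% = $3,640
  $57,000 × 24% = $13,680
  $13,300 × 30% = $3,990
  → $21,310

$9,540 ≤ $21,310, so no add-on is due.

$0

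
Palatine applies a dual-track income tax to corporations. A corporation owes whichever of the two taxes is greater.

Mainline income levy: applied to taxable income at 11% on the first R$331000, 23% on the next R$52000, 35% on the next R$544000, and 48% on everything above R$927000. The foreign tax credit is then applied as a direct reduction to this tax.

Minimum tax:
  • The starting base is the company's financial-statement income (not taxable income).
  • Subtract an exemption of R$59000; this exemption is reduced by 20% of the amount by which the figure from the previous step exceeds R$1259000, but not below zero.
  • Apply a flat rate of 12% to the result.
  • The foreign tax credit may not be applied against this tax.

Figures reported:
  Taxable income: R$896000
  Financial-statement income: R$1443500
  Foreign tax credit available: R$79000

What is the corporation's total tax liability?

R$170568

Minimum tax:
  Base (financial-statement income): R$1443500
  Exemption: R$59000 − 20% × (R$1443500 − R$1259000) = R$59000 − R$36900 = R$22100
  Base: R$1443500 − R$22100 = R$1421400
  R$1421400 × 12% = R$170568

Mainline income levy:
  R$331000 × 11% = R$36410
  R$52000 × 23% = R$11960
  R$513000 × 35% = R$179550
  → R$227920
  Less foreign tax credit R$79000 → R$148920

R$170568 > R$148920, so the minimum tax is the binding amount.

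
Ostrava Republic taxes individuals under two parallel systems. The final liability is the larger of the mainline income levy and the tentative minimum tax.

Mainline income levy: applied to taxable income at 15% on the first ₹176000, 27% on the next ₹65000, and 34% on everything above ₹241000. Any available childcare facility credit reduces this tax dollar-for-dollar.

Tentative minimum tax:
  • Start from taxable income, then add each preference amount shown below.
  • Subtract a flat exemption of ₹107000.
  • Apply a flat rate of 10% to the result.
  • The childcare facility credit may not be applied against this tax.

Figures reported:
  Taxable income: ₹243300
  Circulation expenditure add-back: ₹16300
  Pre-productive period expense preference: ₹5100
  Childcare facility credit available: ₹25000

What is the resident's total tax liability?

₹19732

Mainline income levy:
  ₹176000 × 15% = ₹26400
  ₹65000 × 27% = ₹17550
  ₹2300 × 34% = ₹782
  → ₹44732
  Less childcare facility credit ₹25000 → ₹19732

Tentative minimum tax:
  Adjusted income: ₹243300 + ₹16300 + ₹5100 = ₹264700
  Less exemption ₹107000 → base ₹157700
  ₹157700 × 10% = ₹15770

₹19732 > ₹15770, so the mainline income levy governs.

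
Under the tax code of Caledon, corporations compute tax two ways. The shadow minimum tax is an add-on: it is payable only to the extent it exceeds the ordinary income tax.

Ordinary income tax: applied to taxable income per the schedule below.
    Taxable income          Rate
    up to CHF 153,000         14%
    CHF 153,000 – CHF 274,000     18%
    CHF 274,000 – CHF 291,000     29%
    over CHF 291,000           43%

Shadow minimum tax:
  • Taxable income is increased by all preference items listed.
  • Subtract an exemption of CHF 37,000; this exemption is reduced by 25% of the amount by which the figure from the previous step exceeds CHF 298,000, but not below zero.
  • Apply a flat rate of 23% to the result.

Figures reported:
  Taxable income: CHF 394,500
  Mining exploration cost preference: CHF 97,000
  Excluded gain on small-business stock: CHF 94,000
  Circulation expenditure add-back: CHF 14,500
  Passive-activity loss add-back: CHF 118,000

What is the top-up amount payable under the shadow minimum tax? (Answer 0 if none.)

CHF 72,505

Ordinary income tax:
  CHF 153,000 × 14% = CHF 21,420
  CHF 121,000 × 18% = CHF 21,780
  CHF 17,000 × 29% = CHF 4,930
  CHF 103,500 × 43% = CHF 44,505
  → CHF 92,635

Shadow minimum tax:
  Adjusted income: CHF 394,500 + CHF 97,000 + CHF 94,000 + CHF 14,500 + CHF 118,000 = CHF 718,000
  Exemption: 25% × (CHF 718,000 − CHF 298,000) = CHF 105,000 ≥ CHF 37,000, so the exemption is fully phased out
  Base: CHF 718,000 − CHF 0 = CHF 718,000
  CHF 718,000 × 23% = CHF 165,140

Excess of shadow minimum tax over ordinary income tax: CHF 165,140 − CHF 92,635 = CHF 72,505.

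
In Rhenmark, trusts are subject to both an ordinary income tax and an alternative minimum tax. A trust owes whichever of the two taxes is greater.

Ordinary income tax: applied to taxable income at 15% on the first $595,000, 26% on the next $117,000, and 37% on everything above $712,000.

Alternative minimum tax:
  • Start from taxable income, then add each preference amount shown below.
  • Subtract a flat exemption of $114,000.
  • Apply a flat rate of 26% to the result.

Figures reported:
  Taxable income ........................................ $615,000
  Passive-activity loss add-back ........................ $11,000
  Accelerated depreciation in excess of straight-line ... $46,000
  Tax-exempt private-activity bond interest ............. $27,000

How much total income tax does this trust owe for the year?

$152,100

Ordinary income tax:
  $595,000 × 15% = $89,250
  $20,000 × 26% = $5,200
  → $94,450

Alternative minimum tax:
  Adjusted income: $615,000 + $11,000 + $46,000 + $27,000 = $699,000
  Less exemption $114,000 → base $585,000
  $585,000 × 26% = $152,100

$152,100 > $94,450, so the alternative minimum tax is the binding amount.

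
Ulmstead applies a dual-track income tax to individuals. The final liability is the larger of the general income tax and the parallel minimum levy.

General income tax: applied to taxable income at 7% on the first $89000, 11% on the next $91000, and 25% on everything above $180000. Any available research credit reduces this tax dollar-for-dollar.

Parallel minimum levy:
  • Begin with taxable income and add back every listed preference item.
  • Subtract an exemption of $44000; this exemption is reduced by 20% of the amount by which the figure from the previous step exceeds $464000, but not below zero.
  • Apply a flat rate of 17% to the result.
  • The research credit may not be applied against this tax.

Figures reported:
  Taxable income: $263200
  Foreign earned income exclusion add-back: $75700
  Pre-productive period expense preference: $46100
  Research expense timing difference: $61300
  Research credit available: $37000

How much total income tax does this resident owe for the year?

Parallel minimum levy:
  Adjusted income: $263200 + $75700 + $46100 + $61300 = $446300
  Exemption: $446300 ≤ $464000, so full $44000 applies
  Base: $446300 − $44000 = $402300
  $402300 × 17% = $68391

General income tax:
  $89000 × 7% = $6230
  $91000 × 11% = $10010
  $83200 × 25% = $20800
  → $37040
  Less research credit $37000 → $40

$68391 > $40, so the parallel minimum levy is the binding amount.

$68391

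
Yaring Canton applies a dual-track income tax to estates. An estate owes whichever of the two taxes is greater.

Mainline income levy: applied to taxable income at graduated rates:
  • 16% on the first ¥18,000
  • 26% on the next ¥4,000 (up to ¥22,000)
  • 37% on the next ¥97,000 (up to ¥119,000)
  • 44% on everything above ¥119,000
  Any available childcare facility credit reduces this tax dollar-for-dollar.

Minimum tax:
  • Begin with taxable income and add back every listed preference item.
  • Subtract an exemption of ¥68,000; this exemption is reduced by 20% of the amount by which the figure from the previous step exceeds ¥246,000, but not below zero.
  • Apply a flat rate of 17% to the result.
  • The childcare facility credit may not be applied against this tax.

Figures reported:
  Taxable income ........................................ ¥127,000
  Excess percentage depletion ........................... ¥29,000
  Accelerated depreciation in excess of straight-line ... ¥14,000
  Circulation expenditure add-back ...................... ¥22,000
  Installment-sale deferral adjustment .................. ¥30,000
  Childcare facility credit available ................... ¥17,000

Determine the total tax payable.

¥26,330

Minimum tax:
  Adjusted income: ¥127,000 + ¥29,000 + ¥14,000 + ¥22,000 + ¥30,000 = ¥222,000
  Exemption: ¥222,000 ≤ ¥246,000, so full ¥68,000 applies
  Base: ¥222,000 − ¥68,000 = ¥154,000
  ¥154,000 × 17% = ¥26,180

Mainline income levy:
  ¥18,000 × 16% = ¥2,880
  ¥4,000 × 26% = ¥1,040
  ¥97,000 × 37% = ¥35,890
  ¥8,000 × 44% = ¥3,520
  → ¥43,330
  Less childcare facility credit ¥17,000 → ¥26,330

¥26,330 > ¥26,180, so the mainline income levy governs.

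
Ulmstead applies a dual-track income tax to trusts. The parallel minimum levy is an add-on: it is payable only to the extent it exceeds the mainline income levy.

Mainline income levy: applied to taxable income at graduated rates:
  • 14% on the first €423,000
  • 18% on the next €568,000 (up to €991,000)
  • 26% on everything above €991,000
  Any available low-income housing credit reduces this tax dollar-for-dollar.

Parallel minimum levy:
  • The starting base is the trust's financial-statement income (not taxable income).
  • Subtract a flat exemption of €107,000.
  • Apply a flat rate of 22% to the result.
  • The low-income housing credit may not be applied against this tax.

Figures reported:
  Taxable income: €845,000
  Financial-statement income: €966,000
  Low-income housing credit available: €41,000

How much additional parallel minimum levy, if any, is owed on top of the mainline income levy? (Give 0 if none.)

Parallel minimum levy:
  Base (financial-statement income): €966,000
  Less exemption €107,000 → base €859,000
  €859,000 × 22% = €188,980

Mainline income levy:
  €423,000 × 14% = €59,220
  €422,000 × 18% = €75,960
  → €135,180
  Less low-income housing credit €41,000 → €94,180

Excess of parallel minimum levy over mainline income levy: €188,980 − €94,180 = €94,800.

€94,800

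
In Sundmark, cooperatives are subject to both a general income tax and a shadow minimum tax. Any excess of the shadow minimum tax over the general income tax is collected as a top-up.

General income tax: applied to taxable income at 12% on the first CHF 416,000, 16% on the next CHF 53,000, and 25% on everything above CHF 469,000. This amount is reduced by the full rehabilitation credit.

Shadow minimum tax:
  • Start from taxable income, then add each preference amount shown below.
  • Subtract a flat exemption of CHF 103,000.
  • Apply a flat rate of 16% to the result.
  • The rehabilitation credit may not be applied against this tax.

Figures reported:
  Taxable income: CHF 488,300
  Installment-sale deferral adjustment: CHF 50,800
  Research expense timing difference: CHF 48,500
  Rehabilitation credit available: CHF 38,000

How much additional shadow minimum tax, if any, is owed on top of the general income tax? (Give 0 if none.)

Shadow minimum tax:
  Adjusted income: CHF 488,300 + CHF 50,800 + CHF 48,500 = CHF 587,600
  Less exemption CHF 103,000 → base CHF 484,600
  CHF 484,600 × 16% = CHF 77,536

General income tax:
  CHF 416,000 × 12% = CHF 49,920
  CHF 53,000 × 16% = CHF 8,480
  CHF 19,300 × 25% = CHF 4,825
  → CHF 63,225
  Less rehabilitation credit CHF 38,000 → CHF 25,225

Excess of shadow minimum tax over general income tax: CHF 77,536 − CHF 25,225 = CHF 52,311.

CHF 52,311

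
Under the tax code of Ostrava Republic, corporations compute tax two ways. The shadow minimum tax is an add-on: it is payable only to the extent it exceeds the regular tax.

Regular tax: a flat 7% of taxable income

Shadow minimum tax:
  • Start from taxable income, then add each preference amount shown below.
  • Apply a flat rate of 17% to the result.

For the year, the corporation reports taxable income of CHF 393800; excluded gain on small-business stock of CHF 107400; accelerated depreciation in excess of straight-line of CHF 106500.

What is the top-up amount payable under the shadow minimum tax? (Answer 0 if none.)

CHF 75743

Regular tax:
  CHF 393800 × 7% = CHF 27566

Shadow minimum tax:
  Adjusted income: CHF 393800 + CHF 107400 + CHF 106500 = CHF 607700
  CHF 607700 × 17% = CHF 103309

Excess of shadow minimum tax over regular tax: CHF 103309 − CHF 27566 = CHF 75743.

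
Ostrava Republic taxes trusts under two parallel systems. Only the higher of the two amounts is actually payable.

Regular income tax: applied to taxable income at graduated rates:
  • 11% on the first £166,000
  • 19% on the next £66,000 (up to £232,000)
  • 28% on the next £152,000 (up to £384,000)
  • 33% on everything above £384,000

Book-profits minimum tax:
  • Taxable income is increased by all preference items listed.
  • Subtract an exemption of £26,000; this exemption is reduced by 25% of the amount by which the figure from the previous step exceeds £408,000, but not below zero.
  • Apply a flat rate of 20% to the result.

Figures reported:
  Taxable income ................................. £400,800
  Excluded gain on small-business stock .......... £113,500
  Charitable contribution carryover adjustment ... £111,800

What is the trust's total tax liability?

£125,220

Book-profits minimum tax:
  Adjusted income: £400,800 + £113,500 + £111,800 = £626,100
  Exemption: 25% × (£626,100 − £408,000) = £54,525 ≥ £26,000, so the exemption is fully phased out
  Base: £626,100 − £0 = £626,100
  £626,100 × 20% = £125,220

Regular income tax:
  £166,000 × 11% = £18,260
  £66,000 × 19% = £12,540
  £152,000 × 28% = £42,560
  £16,800 × 33% = £5,544
  → £78,904

£125,220 > £78,904, so the book-profits minimum tax is the binding amount.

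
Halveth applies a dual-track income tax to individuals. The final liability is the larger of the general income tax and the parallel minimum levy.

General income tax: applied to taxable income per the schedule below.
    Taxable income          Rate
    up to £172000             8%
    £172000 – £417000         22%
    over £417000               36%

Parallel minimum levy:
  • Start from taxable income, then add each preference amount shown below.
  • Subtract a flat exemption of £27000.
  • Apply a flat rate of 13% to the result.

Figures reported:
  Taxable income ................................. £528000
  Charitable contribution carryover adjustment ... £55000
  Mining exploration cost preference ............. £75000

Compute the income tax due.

£107620

Parallel minimum levy:
  Adjusted income: £528000 + £55000 + £75000 = £658000
  Less exemption £27000 → base £631000
  £631000 × 13% = £82030

General income tax:
  £172000 × 8% = £13760
  £245000 × 22% = £53900
  £111000 × 36% = £39960
  → £107620

£107620 > £82030, so the general income tax governs.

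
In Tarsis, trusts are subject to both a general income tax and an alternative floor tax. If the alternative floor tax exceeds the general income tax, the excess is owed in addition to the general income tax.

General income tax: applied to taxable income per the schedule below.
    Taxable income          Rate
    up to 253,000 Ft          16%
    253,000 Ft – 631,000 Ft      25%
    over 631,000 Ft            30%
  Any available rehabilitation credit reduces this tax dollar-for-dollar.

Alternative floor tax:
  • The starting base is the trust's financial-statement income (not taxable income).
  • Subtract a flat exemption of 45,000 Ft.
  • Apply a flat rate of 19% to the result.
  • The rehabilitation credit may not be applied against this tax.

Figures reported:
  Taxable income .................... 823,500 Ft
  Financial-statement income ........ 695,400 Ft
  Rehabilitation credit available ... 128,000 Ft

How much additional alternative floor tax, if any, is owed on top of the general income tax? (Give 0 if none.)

58,846 Ft

General income tax:
  253,000 Ft × 16% = 40,480 Ft
  378,000 Ft × 25% = 94,500 Ft
  192,500 Ft × 30% = 57,750 Ft
  → 192,730 Ft
  Less rehabilitation credit 128,000 Ft → 64,730 Ft

Alternative floor tax:
  Base (financial-statement income): 695,400 Ft
  Less exemption 45,000 Ft → base 650,400 Ft
  650,400 Ft × 19% = 123,576 Ft

Excess of alternative floor tax over general income tax: 123,576 Ft − 64,730 Ft = 58,846 Ft.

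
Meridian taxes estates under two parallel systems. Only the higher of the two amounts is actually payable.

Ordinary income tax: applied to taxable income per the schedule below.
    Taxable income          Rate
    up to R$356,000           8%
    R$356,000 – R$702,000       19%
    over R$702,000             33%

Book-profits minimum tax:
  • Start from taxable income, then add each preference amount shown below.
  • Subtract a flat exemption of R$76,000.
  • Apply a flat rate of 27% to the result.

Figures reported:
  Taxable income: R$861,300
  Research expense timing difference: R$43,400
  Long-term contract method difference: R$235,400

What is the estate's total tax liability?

Ordinary income tax:
  R$356,000 × 8% = R$28,480
  R$346,000 × 19% = R$65,740
  R$159,300 × 33% = R$52,569
  → R$146,789

Book-profits minimum tax:
  Adjusted income: R$861,300 + R$43,400 + R$235,400 = R$1,140,100
  Less exemption R$76,000 → base R$1,064,100
  R$1,064,100 × 27% = R$287,307

R$287,307 > R$146,789, so the book-profits minimum tax is the binding amount.

R$287,307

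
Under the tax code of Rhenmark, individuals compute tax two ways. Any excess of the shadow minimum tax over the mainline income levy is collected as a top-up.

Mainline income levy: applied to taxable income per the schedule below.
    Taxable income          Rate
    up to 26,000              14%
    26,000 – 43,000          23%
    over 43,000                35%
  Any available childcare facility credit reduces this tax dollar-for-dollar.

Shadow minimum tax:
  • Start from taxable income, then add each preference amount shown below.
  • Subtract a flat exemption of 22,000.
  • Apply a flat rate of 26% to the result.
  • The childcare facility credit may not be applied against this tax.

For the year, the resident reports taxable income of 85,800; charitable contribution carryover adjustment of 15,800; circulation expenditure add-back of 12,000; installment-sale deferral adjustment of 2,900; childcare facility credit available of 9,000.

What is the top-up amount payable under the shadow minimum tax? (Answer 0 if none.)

11,040

Mainline income levy:
  26,000 × 14% = 3,640
  17,000 × 23% = 3,910
  42,800 × 35% = 14,980
  → 22,530
  Less childcare facility credit 9,000 → 13,530

Shadow minimum tax:
  Adjusted income: 85,800 + 15,800 + 12,000 + 2,900 = 116,500
  Less exemption 22,000 → base 94,500
  94,500 × 26% = 24,570

Excess of shadow minimum tax over mainline income levy: 24,570 − 13,530 = 11,040.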